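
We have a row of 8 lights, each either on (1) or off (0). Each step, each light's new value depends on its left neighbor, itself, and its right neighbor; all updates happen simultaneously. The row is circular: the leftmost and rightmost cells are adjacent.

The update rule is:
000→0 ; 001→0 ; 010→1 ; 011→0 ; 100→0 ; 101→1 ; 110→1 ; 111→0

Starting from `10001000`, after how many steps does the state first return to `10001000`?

10001000

1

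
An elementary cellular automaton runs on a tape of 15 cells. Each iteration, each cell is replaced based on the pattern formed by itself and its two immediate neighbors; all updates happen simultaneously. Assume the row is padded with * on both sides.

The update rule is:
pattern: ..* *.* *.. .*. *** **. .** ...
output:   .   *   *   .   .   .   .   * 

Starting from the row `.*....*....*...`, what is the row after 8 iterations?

.*.*...*...*..*

*.***..***..**.
.*...*....*...*
*.**..***..**..
.*..*....*...*.
*.*..***..**..*
.*.*....*...*..
*.*.***..**..*.
.*.*...*...*..*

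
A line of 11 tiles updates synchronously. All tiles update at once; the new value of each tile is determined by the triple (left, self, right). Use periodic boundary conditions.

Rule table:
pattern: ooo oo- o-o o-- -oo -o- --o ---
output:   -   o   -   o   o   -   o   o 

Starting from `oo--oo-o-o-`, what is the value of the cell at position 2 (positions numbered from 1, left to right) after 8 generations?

-

oooooo-----
o----oooooo
oooooo-----  (repeats generation 1; period 2)
generation 8: o----oooooo
position 2 holds -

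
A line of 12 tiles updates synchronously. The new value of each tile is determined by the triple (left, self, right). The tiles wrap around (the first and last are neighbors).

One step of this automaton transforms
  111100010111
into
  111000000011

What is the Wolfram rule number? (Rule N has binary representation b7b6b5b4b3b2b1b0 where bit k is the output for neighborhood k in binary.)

128

position 0: 111 → 1  (bit 7 = 1)
position 3: 110 → 0  (bit 6 = 0)
position 8: 101 → 0  (bit 5 = 0)
position 4: 100 → 0  (bit 4 = 0)
position 9: 011 → 0  (bit 3 = 0)
position 7: 010 → 0  (bit 2 = 0)
position 6: 001 → 0  (bit 1 = 0)
position 5: 000 → 0  (bit 0 = 0)
bits b7..b0 = 10000000 = 128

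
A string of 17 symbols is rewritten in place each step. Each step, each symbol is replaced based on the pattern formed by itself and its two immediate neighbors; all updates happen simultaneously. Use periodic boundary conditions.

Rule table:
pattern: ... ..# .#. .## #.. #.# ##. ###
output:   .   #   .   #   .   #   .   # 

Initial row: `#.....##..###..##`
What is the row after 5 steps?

.....##..###..###
....##..###..###.
...##..###..###..
..##..###..###...
.##..###..###....

.##..###..###....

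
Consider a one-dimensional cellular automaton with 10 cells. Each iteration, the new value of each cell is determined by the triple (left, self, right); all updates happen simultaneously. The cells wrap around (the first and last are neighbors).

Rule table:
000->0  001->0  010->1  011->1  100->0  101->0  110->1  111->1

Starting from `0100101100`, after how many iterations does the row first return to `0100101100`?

iteration 1: 0100101100

1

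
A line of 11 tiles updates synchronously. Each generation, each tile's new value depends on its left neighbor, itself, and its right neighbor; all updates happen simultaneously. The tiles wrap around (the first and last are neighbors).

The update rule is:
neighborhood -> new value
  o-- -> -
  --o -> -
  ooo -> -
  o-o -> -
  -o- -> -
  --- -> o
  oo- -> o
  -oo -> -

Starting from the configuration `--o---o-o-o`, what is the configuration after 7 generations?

----o------
ooo---ooooo
--o-o------
o-----ooooo
o-ooo------
----o-oooo-
ooo------o-

ooo------o-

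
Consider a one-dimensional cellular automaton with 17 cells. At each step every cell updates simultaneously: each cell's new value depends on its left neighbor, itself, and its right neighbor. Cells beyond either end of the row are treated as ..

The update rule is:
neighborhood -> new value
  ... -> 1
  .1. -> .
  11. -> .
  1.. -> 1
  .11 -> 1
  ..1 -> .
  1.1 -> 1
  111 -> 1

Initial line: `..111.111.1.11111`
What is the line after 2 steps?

.11.111.1.11111.1

step 1: 1.11.111.1.11111.
step 2: .11.111.1.11111.1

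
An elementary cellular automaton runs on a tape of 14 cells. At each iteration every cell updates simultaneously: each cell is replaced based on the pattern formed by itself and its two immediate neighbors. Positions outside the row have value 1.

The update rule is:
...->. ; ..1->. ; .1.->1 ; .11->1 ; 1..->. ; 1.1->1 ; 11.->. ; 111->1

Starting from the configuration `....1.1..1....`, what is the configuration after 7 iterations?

....1....1....

iteration 1: ....111..1....
iteration 2: ....11...1....
iteration 3: ....1....1....
iteration 4: ....1....1....  (fixed point — unchanged through iteration 7)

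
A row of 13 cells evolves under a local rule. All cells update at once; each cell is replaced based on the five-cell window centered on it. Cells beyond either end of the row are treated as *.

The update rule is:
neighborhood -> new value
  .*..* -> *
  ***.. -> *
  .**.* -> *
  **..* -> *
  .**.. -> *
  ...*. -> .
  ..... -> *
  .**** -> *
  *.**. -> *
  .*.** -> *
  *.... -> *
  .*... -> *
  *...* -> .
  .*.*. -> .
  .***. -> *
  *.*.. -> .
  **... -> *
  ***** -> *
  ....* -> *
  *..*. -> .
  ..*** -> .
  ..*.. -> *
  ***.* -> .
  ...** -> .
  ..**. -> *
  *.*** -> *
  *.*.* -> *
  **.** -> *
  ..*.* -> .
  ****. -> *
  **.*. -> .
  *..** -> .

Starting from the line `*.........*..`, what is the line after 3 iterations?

*******.*****

*********.**.
********.****
*******.*****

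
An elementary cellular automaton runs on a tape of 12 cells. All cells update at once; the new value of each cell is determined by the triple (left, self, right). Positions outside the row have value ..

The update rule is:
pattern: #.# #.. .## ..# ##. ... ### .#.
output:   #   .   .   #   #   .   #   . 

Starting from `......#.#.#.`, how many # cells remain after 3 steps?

3

step 1: .....#.#.#..
step 2: ....#.#.#...
step 3: ...#.#.#....
count of #: 3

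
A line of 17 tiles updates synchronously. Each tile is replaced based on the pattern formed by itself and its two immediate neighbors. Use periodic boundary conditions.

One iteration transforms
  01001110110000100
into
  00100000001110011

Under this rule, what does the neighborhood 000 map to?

At position 11 the neighborhood is 000; the next row has 1 there.

1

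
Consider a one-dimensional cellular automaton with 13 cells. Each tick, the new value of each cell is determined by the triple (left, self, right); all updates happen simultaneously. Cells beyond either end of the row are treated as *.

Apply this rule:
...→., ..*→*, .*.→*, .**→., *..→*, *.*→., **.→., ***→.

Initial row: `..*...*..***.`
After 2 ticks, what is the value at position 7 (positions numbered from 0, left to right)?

.

****.****....
.........*..*
position 7 holds .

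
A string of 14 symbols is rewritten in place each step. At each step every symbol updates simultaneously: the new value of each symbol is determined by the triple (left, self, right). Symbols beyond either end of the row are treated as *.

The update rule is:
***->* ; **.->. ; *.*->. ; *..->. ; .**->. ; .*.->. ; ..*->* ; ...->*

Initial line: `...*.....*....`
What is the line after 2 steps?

.**..****..***
....*.**..*.**

....*.**..*.**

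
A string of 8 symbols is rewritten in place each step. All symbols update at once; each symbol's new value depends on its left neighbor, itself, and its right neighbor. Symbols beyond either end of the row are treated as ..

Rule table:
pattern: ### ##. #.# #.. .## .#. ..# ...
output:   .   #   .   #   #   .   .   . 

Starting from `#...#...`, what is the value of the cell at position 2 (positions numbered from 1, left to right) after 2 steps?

step 1: .#...#..
step 2: ..#...#.
position 2 holds .

.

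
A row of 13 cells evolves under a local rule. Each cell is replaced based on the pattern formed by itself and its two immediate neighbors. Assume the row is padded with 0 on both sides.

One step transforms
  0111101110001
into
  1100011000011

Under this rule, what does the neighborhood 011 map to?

1

At position 1 the neighborhood is 011; the next row has 1 there.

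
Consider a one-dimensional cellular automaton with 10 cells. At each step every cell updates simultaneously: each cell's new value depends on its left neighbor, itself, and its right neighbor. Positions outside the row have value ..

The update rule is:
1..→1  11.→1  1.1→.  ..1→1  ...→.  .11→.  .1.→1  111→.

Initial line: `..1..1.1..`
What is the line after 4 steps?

.111...1.1

step 1: .11111.11.
step 2: 1....1..11
step 3: 11..1111.1
step 4: .111...1.1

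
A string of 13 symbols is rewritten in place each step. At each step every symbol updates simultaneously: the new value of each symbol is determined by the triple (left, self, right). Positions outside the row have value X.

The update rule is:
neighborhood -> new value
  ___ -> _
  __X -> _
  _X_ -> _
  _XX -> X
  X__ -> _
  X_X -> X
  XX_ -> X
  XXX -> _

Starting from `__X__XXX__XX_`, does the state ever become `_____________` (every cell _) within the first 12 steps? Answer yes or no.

yes

_____X_X__XXX
______X___X__
_____________
all cells are _ at step 3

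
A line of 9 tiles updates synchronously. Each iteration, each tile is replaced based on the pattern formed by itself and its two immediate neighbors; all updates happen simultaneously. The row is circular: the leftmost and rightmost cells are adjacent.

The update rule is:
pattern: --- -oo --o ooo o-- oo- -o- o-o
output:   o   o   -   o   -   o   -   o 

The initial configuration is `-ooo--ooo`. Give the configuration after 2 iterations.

oooo--ooo

iteration 1: oooo--ooo
iteration 2: oooo--ooo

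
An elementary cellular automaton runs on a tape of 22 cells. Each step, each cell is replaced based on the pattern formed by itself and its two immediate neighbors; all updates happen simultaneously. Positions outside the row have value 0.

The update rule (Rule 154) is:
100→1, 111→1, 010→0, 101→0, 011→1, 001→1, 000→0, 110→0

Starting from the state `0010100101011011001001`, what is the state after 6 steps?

0101001011001001010101

0100011000010010110110
1010110100101100100101
0000100011001011011000
0001010110110010010100
0010000100101101100010
0101001011001001010101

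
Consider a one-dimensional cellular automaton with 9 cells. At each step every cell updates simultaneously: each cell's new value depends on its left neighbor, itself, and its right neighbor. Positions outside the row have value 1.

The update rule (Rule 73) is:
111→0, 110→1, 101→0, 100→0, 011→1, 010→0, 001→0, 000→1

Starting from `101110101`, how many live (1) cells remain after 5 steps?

2

step 1: 101010001
step 2: 100000101
step 3: 101110001
step 4: 101010101
step 5: 100000001
count of 1: 2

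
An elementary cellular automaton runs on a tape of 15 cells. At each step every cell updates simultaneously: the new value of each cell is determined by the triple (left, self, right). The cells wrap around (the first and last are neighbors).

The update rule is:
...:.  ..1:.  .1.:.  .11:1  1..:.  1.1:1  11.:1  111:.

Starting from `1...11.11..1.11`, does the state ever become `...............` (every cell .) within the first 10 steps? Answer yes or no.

yes

1...11111...11.
....1...1...111
............1.1
.............1.
...............
all cells are . at step 5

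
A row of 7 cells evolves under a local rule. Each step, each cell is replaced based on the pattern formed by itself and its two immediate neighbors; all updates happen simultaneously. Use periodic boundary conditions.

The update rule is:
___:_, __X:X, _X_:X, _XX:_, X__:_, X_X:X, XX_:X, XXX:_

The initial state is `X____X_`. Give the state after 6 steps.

X_____X

X___XXX
X__X___
X_XX__X
XX_X_X_
_XXXXXX
X_____X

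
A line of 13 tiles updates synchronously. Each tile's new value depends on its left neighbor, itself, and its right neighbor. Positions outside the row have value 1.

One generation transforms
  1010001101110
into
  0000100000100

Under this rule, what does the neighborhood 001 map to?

At position 5 the neighborhood is 001; the next row has 0 there.

0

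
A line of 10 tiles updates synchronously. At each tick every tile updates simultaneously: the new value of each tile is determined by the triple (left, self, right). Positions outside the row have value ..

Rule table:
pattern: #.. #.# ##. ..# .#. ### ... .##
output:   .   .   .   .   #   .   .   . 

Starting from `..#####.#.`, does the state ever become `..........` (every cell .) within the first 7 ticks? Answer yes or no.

........#.
........#.  (fixed point — unchanged through tick 7)
tick 7 is ........#., still not uniform .

no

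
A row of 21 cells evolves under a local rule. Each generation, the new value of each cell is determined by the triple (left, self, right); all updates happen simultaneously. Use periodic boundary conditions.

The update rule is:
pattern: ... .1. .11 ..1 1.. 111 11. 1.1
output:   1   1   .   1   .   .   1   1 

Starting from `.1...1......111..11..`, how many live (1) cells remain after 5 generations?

11.111.11111..1.1.1.1
.11..11....1.1111111.
1.1.1.1.11111......1.
11111111....1.1111111
.......1.11111.......
count of 1: 6

6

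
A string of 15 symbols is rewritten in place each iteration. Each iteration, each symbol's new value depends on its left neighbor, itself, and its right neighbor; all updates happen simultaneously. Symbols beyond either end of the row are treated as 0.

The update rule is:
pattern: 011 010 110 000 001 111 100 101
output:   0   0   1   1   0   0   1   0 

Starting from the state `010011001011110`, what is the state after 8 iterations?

001001100000011
100100111111001
010010000001100
001001111100111
100100000110001
010011110011100
001000011000111
100111001110001

100111001110001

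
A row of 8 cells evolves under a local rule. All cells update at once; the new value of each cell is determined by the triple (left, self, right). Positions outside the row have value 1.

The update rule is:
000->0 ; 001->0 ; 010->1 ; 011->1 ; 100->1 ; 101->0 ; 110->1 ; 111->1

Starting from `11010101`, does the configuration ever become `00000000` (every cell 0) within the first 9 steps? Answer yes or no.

no

11010101  (fixed point — unchanged through step 9)
step 9 is 11010101, still not uniform 0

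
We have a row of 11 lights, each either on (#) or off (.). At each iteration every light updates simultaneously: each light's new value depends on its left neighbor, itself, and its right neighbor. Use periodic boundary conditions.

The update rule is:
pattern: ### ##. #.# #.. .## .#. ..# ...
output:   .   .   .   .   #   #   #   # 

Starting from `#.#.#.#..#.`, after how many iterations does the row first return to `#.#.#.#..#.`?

#.#.#.#.##.
#.#.#.#.#..
#.#.#.#.#.#
..#.#.#.#.#
.##.#.#.#.#
.#..#.#.#.#
.#.##.#.#.#
.#.#..#.#.#
.#.#.##.#.#
.#.#.#..#.#
.#.#.#.##.#
.#.#.#.#..#
.#.#.#.#.##
.#.#.#.#.#.
##.#.#.#.#.
#..#.#.#.#.
#.##.#.#.#.
#.#..#.#.#.
#.#.##.#.#.
#.#.#..#.#.
#.#.#.##.#.
#.#.#.#..#.

22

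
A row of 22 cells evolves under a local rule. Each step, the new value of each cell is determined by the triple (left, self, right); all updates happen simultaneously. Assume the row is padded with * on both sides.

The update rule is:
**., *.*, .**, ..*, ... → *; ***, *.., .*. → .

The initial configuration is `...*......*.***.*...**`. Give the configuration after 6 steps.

..**********.**.**..**

.**..*****.**.**..***.
***.**...*******.**.**
..****.***.....******.
.**..***.*.*****....**
***.**.**.**...*.****.
..**********.**.**..**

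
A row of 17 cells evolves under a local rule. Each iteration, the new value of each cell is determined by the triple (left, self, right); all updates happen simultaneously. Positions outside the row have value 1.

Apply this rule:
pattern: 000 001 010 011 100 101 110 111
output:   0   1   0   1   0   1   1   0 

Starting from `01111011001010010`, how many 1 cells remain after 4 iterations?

11001111010100101
01011001101001011
10111011110010110
11101110010101111
count of 1: 12

12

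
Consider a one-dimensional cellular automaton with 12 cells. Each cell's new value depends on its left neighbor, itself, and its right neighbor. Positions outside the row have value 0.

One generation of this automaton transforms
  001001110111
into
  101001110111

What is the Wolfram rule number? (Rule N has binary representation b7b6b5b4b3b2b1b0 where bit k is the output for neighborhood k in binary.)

205

position 6: 111 → 1  (bit 7 = 1)
position 7: 110 → 1  (bit 6 = 1)
position 8: 101 → 0  (bit 5 = 0)
position 3: 100 → 0  (bit 4 = 0)
position 5: 011 → 1  (bit 3 = 1)
position 2: 010 → 1  (bit 2 = 1)
position 1: 001 → 0  (bit 1 = 0)
position 0: 000 → 1  (bit 0 = 1)
bits b7..b0 = 11001101 = 205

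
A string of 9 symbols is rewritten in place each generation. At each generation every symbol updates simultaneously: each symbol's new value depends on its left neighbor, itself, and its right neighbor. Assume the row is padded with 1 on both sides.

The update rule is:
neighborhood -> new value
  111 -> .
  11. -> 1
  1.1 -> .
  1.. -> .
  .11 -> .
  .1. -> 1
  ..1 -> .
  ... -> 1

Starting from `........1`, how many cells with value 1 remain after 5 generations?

.111111..
......1..
.1111.1..
....1.1..
.11.1.1..
count of 1: 4

4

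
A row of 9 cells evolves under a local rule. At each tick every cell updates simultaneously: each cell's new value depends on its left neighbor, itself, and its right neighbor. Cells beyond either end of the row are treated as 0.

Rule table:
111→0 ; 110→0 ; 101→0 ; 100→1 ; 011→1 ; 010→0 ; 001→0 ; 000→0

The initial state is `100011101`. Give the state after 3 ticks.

000100100

010010000
001001000
000100100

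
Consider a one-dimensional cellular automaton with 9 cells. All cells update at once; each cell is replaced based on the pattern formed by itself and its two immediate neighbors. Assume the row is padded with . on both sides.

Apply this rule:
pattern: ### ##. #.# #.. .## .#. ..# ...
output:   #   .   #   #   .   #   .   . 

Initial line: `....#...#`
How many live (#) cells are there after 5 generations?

....##..#
......#.#
......###
.......#.
.......##
count of #: 2

2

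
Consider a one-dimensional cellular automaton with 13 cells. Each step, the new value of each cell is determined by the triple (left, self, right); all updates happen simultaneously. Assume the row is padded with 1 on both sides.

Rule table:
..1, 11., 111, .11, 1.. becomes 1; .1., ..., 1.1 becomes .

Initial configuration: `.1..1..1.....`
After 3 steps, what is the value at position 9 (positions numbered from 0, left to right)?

.

..11.11.1...1
1111.11..1.11
1111.1111..11
position 9 holds .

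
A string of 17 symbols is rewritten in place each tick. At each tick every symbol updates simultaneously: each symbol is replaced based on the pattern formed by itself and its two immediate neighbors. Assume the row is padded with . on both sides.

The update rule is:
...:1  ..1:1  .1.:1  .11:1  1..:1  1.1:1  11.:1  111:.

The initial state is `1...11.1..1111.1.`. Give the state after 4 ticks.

11111111111..1111
1.........1111..1
11111111111..1111  (repeats tick 1; period 2)
tick 4: 1.........1111..1

1.........1111..1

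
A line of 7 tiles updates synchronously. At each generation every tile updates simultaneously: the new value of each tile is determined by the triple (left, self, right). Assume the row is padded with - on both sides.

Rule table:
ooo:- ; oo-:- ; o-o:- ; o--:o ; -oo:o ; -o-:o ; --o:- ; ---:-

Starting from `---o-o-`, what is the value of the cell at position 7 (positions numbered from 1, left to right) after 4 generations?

-

---o-oo
---o-o-  (repeats generation 0; period 2)
generation 4: ---o-o-
position 7 holds -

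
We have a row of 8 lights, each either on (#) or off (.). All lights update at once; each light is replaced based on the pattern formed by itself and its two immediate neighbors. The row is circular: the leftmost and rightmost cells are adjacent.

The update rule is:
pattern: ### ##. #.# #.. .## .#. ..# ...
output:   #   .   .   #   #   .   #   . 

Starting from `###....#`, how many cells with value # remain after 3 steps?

6

step 1: ##.#..##
step 2: #...####
step 3: .#.#####
count of #: 6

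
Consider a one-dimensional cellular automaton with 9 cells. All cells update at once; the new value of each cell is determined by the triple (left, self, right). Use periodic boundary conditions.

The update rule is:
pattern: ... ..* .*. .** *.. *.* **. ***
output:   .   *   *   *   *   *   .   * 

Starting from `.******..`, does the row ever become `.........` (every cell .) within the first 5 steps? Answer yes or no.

no

******.*.
*****.***
****.****
***.*****
**.******
step 5 is **.******, still not uniform .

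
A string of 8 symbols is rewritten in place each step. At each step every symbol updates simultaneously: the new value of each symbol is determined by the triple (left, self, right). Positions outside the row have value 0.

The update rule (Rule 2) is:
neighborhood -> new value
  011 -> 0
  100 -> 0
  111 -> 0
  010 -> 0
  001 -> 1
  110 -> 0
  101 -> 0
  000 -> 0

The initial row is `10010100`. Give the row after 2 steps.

01000000

step 1: 00100000
step 2: 01000000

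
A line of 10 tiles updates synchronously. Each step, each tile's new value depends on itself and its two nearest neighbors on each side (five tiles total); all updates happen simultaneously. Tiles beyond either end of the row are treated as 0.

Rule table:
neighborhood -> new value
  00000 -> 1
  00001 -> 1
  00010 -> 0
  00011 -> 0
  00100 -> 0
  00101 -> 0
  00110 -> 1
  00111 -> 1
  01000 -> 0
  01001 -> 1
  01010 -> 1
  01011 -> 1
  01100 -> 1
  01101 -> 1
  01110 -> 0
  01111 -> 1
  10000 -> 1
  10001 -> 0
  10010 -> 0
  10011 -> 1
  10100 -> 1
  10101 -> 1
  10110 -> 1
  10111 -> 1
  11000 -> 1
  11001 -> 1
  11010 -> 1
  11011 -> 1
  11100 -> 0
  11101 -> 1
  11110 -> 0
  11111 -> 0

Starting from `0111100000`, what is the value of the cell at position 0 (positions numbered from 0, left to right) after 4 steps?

0

0110011111
0111111000
0110000111
0111110100
position 0 holds 0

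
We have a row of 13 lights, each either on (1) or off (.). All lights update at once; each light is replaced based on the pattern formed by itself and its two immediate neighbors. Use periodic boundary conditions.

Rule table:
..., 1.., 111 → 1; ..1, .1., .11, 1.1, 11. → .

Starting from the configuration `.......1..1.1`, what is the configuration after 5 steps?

111111..1....
.1111.1..111.
..11...1..1.1
1...11..1....
.11...1..111.

.11...1..111.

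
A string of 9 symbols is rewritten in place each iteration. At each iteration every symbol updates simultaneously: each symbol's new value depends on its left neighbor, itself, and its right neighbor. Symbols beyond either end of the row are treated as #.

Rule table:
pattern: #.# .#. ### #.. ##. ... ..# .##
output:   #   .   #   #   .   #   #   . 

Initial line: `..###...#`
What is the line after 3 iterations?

##.#.###.
#.#.#.#.#
.#.#.#.#.

.#.#.#.#.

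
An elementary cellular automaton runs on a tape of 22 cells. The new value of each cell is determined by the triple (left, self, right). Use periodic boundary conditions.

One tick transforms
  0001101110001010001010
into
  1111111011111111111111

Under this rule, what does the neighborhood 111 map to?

0

At position 7 the neighborhood is 111; the next row has 0 there.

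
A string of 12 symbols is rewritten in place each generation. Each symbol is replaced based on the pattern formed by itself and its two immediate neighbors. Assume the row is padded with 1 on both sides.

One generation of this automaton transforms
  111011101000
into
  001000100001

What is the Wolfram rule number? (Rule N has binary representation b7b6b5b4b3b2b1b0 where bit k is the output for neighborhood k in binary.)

position 0: 111 → 0  (bit 7 = 0)
position 2: 110 → 1  (bit 6 = 1)
position 3: 101 → 0  (bit 5 = 0)
position 9: 100 → 0  (bit 4 = 0)
position 4: 011 → 0  (bit 3 = 0)
position 8: 010 → 0  (bit 2 = 0)
position 11: 001 → 1  (bit 1 = 1)
position 10: 000 → 0  (bit 0 = 0)
bits b7..b0 = 01000010 = 66

66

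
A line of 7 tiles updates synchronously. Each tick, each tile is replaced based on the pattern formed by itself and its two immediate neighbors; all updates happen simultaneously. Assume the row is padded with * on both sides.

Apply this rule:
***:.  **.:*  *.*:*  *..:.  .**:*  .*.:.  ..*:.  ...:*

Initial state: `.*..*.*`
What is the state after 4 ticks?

....***

*....**
*.**.*.
*****.*
....***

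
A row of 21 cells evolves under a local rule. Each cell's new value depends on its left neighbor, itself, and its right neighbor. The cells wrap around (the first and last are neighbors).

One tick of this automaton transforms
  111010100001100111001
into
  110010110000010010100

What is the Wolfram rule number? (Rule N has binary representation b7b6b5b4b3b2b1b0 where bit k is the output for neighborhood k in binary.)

148

position 0: 111 → 1  (bit 7 = 1)
position 2: 110 → 0  (bit 6 = 0)
position 3: 101 → 0  (bit 5 = 0)
position 7: 100 → 1  (bit 4 = 1)
position 11: 011 → 0  (bit 3 = 0)
position 4: 010 → 1  (bit 2 = 1)
position 10: 001 → 0  (bit 1 = 0)
position 8: 000 → 0  (bit 0 = 0)
bits b7..b0 = 10010100 = 148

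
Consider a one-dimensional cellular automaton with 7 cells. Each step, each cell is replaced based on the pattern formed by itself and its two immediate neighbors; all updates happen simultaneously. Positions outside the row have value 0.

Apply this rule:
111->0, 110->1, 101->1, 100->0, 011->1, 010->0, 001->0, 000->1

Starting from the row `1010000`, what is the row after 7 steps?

step 1: 0100111
step 2: 0000101
step 3: 1110010
step 4: 1010000  (repeats step 0; period 4)
step 7: 1110010

1110010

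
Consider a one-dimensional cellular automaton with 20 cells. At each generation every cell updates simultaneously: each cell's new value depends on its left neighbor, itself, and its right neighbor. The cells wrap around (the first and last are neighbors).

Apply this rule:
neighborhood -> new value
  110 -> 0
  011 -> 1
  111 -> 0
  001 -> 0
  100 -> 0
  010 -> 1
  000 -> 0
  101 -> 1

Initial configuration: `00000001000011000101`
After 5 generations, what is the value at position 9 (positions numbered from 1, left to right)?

0

generation 1: 00000001000010000111
generation 2: 00000001000010000100
generation 3: 00000001000010000100  (fixed point — unchanged through generation 5)
position 9 holds 0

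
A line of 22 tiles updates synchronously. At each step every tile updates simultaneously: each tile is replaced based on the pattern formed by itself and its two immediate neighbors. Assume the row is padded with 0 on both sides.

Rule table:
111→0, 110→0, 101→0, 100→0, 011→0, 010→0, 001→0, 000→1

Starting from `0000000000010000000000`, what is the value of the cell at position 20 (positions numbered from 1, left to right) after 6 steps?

0

step 1: 1111111111000111111111
step 2: 0000000000010000000000  (repeats step 0; period 2)
step 6: 0000000000010000000000
position 20 holds 0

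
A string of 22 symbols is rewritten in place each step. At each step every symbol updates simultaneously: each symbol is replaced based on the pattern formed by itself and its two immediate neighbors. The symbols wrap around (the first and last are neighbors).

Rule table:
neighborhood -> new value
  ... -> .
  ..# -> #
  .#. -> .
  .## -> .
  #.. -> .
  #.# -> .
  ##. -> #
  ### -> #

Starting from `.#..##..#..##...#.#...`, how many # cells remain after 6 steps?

#..#.#.#..#.#..#......
..#......#....#......#
.#......#....#......#.
#......#....#......#..
......#....#......#..#
.....#....#......#..#.
count of #: 4

4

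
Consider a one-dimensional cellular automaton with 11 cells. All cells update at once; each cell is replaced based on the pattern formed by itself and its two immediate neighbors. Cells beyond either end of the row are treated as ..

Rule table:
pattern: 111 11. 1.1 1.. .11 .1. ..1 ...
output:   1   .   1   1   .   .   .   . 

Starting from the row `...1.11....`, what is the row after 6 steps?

....1..1...
.....1..1..
......1..1.
.......1..1
........1..
.........1.

.........1.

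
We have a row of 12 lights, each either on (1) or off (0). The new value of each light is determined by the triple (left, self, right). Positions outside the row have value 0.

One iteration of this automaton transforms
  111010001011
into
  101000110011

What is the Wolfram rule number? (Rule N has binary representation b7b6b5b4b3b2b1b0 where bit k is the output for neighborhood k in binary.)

position 1: 111 → 0  (bit 7 = 0)
position 2: 110 → 1  (bit 6 = 1)
position 3: 101 → 0  (bit 5 = 0)
position 5: 100 → 0  (bit 4 = 0)
position 0: 011 → 1  (bit 3 = 1)
position 4: 010 → 0  (bit 2 = 0)
position 7: 001 → 1  (bit 1 = 1)
position 6: 000 → 1  (bit 0 = 1)
bits b7..b0 = 01001011 = 75

75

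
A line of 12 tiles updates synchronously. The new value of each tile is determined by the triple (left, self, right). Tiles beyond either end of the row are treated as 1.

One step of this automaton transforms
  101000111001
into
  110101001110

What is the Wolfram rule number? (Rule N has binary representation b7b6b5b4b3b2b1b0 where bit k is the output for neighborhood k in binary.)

114

position 7: 111 → 0  (bit 7 = 0)
position 0: 110 → 1  (bit 6 = 1)
position 1: 101 → 1  (bit 5 = 1)
position 3: 100 → 1  (bit 4 = 1)
position 6: 011 → 0  (bit 3 = 0)
position 2: 010 → 0  (bit 2 = 0)
position 5: 001 → 1  (bit 1 = 1)
position 4: 000 → 0  (bit 0 = 0)
bits b7..b0 = 01110010 = 114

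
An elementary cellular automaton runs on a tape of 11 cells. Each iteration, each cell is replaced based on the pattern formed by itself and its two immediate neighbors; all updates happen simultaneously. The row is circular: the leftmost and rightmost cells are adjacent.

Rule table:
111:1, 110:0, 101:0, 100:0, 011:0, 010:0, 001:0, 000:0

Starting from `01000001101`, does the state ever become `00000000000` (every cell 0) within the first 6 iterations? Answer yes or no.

00000000000
all cells are 0 at iteration 1

yes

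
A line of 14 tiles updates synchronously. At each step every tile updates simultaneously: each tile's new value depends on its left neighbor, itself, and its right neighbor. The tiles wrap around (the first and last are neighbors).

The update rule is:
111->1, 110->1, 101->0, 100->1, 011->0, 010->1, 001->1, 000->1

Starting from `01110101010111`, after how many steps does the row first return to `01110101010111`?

step 1: 00110101010011
step 2: 11010101011101
step 3: 11010101001100
step 4: 01010101110111
step 5: 01010100110011
step 6: 01010111011101
step 7: 01010011001101
step 8: 01011101110101
step 9: 01001100110101
step 10: 01110111010101
step 11: 00110011010101
step 12: 11011101010101
step 13: 11001101010100
step 14: 01110101010111

14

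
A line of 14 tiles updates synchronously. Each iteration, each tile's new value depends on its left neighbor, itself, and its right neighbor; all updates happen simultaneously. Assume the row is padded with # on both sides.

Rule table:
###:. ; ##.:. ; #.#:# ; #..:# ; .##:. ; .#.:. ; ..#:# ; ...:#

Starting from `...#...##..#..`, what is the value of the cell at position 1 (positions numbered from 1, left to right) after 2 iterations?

iteration 1: ###.###..##.##
iteration 2: ...#...##..#..
position 1 holds .

.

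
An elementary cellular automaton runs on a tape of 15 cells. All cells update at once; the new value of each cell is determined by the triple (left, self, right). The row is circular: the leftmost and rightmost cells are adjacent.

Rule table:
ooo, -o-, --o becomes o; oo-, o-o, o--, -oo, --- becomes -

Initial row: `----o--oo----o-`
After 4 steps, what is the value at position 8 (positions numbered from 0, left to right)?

-

step 1: ---oo-o-----oo-
step 2: --o---o----o---
step 3: -oo--oo---oo---
step 4: o---o----o-----
position 8 holds -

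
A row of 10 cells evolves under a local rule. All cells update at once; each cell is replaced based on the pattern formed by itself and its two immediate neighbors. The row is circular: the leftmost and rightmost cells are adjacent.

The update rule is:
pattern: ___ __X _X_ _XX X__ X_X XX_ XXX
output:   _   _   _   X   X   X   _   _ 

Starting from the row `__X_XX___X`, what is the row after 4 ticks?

___X_X_X_X

tick 1: X__XX_X___
tick 2: _X_X_X_X__
tick 3: __X_X_X_X_
tick 4: ___X_X_X_X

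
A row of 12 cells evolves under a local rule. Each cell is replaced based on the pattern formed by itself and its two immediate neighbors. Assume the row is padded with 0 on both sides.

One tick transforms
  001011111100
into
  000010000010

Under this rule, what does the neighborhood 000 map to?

0

At position 0 the neighborhood is 000; the next row has 0 there.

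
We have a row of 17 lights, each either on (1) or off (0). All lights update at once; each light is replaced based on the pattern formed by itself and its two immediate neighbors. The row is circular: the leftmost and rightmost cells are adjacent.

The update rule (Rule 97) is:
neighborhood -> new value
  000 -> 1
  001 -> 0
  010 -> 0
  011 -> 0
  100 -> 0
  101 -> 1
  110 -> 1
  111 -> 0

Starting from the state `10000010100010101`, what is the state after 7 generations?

generation 1: 10111001001001010
generation 2: 01001000000000101
generation 3: 10000011111110010
generation 4: 00111000000010001
generation 5: 00001011111000100
generation 6: 11100100001010001
generation 7: 00100001100100100

00100001100100100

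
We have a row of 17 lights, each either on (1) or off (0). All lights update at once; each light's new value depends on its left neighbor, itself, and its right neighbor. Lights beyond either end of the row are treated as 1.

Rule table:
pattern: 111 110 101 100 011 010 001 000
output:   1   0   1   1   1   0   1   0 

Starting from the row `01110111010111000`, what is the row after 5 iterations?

11101110101110101
11011101011101011
10111010111010111
01110101110101111
11101011101011111

11101011101011111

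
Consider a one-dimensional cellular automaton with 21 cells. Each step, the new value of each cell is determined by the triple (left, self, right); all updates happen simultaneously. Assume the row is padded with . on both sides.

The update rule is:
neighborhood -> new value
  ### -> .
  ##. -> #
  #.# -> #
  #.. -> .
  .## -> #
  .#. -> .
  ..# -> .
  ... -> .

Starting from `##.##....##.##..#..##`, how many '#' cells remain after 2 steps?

6

#####....#####.....##
#...#....#...#.....##
count of #: 6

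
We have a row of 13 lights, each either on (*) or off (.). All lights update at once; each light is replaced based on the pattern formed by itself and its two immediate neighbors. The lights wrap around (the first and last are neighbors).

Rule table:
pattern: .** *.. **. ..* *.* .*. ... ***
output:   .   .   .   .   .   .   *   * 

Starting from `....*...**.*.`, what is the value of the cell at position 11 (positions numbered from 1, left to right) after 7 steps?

.

***...*......
.*..*...****.
......*..**..
*****.......*
****..*****..
.**....***...
....**..*..**
position 11 holds .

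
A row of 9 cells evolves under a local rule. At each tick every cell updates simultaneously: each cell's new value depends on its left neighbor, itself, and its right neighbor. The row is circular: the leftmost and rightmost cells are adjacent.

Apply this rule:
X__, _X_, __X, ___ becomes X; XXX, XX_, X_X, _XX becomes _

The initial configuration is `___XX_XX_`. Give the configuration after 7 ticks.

tick 1: XXX_____X
tick 2: ___XXXXX_
tick 3: XXX_____X  (repeats tick 1; period 2)
tick 7: XXX_____X

XXX_____X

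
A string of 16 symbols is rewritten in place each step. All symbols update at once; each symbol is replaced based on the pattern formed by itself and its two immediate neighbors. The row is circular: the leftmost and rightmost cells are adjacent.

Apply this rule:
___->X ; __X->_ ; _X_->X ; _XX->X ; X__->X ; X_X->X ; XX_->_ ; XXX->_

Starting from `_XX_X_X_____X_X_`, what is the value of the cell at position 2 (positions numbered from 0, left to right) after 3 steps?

step 1: _X_XXXXXXXX_XXXX
step 2: XXXX_______XX___
step 3: X___XXXXXX_X_XX_
position 2 holds _

_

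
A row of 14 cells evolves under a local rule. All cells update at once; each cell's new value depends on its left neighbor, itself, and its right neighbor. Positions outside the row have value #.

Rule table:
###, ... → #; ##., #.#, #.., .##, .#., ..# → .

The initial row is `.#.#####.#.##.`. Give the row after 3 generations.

.........###..

generation 1: ....###.......
generation 2: .##..#..#####.
generation 3: .........###..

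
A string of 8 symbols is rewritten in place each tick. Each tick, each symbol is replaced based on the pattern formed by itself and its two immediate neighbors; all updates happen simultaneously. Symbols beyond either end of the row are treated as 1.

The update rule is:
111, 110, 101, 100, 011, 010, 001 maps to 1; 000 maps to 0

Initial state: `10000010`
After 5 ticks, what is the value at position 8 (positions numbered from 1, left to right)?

11000111
11101111
11111111
11111111  (fixed point — unchanged through tick 5)
position 8 holds 1

1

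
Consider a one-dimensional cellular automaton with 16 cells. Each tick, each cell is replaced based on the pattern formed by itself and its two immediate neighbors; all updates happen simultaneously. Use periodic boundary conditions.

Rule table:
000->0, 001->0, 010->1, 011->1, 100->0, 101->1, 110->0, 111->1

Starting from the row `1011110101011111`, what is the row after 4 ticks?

tick 1: 0111101111111111
tick 2: 1111011111111110
tick 3: 1110111111111101
tick 4: 1101111111111011

1101111111111011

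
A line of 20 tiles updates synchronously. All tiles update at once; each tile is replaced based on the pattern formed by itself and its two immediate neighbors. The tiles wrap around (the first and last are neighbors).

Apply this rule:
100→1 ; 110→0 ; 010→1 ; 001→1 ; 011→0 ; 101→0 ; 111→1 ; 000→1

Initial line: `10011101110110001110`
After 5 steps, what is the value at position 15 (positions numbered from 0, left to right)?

1

11101000100001110100
01001111111110100111
01110111111100111010
10100011111011010011
00111101110000011101
position 15 holds 1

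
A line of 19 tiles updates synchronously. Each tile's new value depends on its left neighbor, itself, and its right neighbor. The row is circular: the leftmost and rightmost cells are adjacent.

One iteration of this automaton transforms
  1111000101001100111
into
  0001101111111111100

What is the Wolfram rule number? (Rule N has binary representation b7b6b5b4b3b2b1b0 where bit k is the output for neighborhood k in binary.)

position 0: 111 → 0  (bit 7 = 0)
position 3: 110 → 1  (bit 6 = 1)
position 8: 101 → 1  (bit 5 = 1)
position 4: 100 → 1  (bit 4 = 1)
position 12: 011 → 1  (bit 3 = 1)
position 7: 010 → 1  (bit 2 = 1)
position 6: 001 → 1  (bit 1 = 1)
position 5: 000 → 0  (bit 0 = 0)
bits b7..b0 = 01111110 = 126

126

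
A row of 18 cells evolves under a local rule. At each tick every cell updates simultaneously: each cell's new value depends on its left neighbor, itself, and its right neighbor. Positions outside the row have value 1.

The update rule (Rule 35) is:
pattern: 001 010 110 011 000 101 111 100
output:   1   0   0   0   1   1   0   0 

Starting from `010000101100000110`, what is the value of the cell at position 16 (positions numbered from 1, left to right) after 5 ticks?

1

tick 1: 100111010001111001
tick 2: 001000100110000010
tick 3: 010011001000111101
tick 4: 100100010011000010
tick 5: 001001100100011101
position 16 holds 1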